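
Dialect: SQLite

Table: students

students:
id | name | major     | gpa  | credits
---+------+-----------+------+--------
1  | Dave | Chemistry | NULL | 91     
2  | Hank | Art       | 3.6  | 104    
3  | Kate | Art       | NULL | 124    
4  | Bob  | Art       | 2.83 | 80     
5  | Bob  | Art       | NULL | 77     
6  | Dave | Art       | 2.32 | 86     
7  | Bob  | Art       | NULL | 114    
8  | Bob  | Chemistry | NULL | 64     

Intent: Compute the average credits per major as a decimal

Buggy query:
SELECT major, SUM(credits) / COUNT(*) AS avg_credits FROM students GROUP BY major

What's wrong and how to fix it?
Bug: SUM(credits) and COUNT(*) are both integers; the division truncates the fractional part

Fix: Cast one side to REAL so the division keeps the fractional part

Corrected query:
SELECT major, SUM(credits) * 1.0 / COUNT(*) AS avg_credits FROM students GROUP BY major

Result:
major     | avg_credits
----------+------------
Art       | 97.5       
Chemistry | 77.5       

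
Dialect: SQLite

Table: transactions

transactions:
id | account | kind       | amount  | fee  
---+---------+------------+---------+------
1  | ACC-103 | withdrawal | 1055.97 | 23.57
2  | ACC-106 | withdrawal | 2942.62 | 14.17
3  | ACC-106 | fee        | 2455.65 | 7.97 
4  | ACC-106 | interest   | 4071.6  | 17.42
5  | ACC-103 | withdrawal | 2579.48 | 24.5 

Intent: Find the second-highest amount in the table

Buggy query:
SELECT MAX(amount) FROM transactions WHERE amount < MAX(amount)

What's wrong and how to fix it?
Bug: The inner MAX is an aggregate inside WHERE, which is not allowed

Fix: Compute the overall MAX in a subquery, then take MAX of rows below it

Corrected query:
SELECT MAX(amount) FROM transactions WHERE amount < (SELECT MAX(amount) FROM transactions)

Result:
MAX(amount)
-----------
2942.62    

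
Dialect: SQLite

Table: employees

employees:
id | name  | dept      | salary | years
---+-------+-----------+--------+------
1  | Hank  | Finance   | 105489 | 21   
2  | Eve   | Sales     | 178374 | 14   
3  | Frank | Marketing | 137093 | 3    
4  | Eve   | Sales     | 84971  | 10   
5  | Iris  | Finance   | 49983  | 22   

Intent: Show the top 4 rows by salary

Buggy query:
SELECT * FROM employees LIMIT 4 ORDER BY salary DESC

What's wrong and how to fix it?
Bug: ORDER BY cannot follow LIMIT; LIMIT is the final clause

Fix: Swap the clauses: ORDER BY first, then LIMIT

Corrected query:
SELECT * FROM employees ORDER BY salary DESC LIMIT 4

Result:
id | name  | dept      | salary | years
---+-------+-----------+--------+------
2  | Eve   | Sales     | 178374 | 14   
3  | Frank | Marketing | 137093 | 3    
1  | Hank  | Finance   | 105489 | 21   
4  | Eve   | Sales     | 84971  | 10   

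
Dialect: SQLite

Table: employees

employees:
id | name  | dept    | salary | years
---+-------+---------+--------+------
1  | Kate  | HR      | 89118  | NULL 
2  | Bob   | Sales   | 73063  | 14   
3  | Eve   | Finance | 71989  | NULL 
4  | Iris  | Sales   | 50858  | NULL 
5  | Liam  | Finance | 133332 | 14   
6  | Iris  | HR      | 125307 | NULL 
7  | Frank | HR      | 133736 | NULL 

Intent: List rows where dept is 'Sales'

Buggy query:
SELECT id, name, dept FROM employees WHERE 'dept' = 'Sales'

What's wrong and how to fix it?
Bug: Single quotes denote string literals in SQL; the column name is being compared as a constant string

Fix: Reference the column as dept without single quotes

Corrected query:
SELECT id, name, dept FROM employees WHERE dept = 'Sales'

Result:
id | name | dept 
---+------+------
2  | Bob  | Sales
4  | Iris | Sales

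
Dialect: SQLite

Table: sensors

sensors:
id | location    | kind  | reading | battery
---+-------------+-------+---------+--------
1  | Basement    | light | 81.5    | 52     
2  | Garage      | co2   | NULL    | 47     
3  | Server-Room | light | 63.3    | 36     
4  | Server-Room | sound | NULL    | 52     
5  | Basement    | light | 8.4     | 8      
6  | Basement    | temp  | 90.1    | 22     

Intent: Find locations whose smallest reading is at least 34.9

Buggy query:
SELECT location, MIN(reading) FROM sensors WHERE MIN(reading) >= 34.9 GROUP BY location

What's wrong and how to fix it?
Bug: MIN() in WHERE is a misuse of aggregate

Fix: Use HAVING for the per-group MIN condition

Corrected query:
SELECT location, MIN(reading) FROM sensors GROUP BY location HAVING MIN(reading) >= 34.9

Result:
location    | MIN(reading)
------------+-------------
Server-Room | 63.3        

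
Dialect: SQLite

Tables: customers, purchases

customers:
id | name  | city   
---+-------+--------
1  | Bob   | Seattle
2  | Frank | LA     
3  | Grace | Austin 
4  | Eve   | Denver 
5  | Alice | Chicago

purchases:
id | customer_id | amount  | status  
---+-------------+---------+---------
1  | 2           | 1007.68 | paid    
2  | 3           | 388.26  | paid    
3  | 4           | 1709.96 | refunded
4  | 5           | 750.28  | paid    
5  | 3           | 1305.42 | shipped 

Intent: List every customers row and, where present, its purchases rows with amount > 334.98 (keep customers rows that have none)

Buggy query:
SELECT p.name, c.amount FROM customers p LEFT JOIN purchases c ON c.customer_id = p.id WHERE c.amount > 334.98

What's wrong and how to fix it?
Bug: Filtering c.amount in WHERE discards the NULL rows produced by LEFT JOIN, turning it into an inner join

Fix: Move the right-table condition into the ON clause so unmatched parents are kept

Corrected query:
SELECT p.name, c.amount FROM customers p LEFT JOIN purchases c ON c.customer_id = p.id AND c.amount > 334.98

Result:
name  | amount 
------+--------
Bob   | NULL   
Frank | 1007.68
Grace | 388.26 
Grace | 1305.42
Eve   | 1709.96
Alice | 750.28 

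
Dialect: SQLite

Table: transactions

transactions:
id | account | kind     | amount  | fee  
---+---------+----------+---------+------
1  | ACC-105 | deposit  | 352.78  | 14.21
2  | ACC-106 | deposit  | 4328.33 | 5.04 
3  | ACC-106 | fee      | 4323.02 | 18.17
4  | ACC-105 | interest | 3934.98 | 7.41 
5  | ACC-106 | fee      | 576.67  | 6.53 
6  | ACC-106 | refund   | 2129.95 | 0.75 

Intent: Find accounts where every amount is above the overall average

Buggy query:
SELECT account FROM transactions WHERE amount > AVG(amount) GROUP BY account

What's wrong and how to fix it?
Bug: AVG() is an aggregate; it can't sit directly in WHERE

Fix: Use a subquery for AVG and a HAVING MIN(...) filter so the condition holds for every row in the group

Corrected query:
SELECT account FROM transactions GROUP BY account HAVING MIN(amount) > (SELECT AVG(amount) FROM transactions)

Result:
(no rows)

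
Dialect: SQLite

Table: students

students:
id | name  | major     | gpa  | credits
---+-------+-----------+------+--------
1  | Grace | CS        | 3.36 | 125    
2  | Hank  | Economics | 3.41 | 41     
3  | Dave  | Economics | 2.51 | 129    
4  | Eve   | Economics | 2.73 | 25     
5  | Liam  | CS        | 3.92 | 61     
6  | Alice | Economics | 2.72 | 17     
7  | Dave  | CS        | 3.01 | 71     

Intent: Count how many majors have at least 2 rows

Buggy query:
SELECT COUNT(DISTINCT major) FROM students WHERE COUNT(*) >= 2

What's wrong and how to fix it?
Bug: WHERE filters individual rows, not groups, so a group-level COUNT is invalid there

Fix: Group first with HAVING COUNT(*) >= 2, then COUNT the resulting groups

Corrected query:
SELECT COUNT(*) FROM (SELECT major FROM students GROUP BY major HAVING COUNT(*) >= 2)

Result:
COUNT(*)
--------
2       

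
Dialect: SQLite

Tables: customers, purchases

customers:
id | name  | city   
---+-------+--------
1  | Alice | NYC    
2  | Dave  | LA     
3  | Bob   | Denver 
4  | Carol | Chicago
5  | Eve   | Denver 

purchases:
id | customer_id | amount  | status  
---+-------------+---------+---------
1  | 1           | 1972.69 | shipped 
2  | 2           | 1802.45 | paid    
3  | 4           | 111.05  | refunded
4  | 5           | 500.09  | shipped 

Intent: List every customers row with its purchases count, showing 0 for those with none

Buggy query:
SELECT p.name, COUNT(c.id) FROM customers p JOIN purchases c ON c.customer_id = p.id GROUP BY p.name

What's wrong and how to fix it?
Bug: INNER JOIN drops customers rows that have no matching purchases rows

Fix: Switch to LEFT JOIN to retain unmatched parent rows

Corrected query:
SELECT p.name, COUNT(c.id) FROM customers p LEFT JOIN purchases c ON c.customer_id = p.id GROUP BY p.name

Result:
name  | COUNT(c.id)
------+------------
Alice | 1          
Bob   | 0          
Carol | 1          
Dave  | 1          
Eve   | 1          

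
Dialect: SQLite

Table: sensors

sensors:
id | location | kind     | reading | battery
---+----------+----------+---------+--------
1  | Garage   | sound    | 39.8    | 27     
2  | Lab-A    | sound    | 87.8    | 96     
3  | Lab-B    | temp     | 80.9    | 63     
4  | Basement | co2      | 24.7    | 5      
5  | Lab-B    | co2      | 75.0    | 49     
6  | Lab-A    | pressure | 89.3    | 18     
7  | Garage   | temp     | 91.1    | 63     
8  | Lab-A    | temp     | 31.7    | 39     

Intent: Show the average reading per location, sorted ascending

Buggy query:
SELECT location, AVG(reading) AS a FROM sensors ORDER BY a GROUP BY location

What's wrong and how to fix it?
Bug: GROUP BY must precede ORDER BY

Fix: Move ORDER BY to the end, after GROUP BY

Corrected query:
SELECT location, AVG(reading) AS a FROM sensors GROUP BY location ORDER BY a

Result:
location | a    
---------+------
Basement | 24.7 
Garage   | 65.45
Lab-A    | 69.6 
Lab-B    | 77.95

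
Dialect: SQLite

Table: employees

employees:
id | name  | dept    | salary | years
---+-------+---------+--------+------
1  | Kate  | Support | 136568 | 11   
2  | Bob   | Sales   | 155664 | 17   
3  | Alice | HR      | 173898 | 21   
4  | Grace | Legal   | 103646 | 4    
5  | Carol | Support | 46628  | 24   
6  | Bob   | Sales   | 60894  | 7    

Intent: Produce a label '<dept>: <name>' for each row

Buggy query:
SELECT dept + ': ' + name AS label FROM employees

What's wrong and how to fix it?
Bug: '+' is numeric addition; on text columns SQLite converts them to 0 instead of concatenating

Fix: Replace + with || to concatenate text

Corrected query:
SELECT dept || ': ' || name AS label FROM employees

Result:
label         
--------------
Support: Kate 
Sales: Bob    
HR: Alice     
Legal: Grace  
Support: Carol
Sales: Bob    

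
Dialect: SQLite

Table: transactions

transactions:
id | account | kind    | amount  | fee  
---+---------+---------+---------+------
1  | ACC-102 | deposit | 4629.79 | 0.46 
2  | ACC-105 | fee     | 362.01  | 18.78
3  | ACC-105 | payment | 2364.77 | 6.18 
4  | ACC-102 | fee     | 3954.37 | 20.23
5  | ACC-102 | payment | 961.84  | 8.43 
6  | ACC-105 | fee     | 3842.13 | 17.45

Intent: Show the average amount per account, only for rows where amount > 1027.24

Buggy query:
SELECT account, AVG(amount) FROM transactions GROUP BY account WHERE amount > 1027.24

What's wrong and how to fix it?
Bug: WHERE cannot follow GROUP BY

Fix: Move the WHERE clause before GROUP BY

Corrected query:
SELECT account, AVG(amount) FROM transactions WHERE amount > 1027.24 GROUP BY account

Result:
account | AVG(amount)
--------+------------
ACC-102 | 4292.08    
ACC-105 | 3103.45    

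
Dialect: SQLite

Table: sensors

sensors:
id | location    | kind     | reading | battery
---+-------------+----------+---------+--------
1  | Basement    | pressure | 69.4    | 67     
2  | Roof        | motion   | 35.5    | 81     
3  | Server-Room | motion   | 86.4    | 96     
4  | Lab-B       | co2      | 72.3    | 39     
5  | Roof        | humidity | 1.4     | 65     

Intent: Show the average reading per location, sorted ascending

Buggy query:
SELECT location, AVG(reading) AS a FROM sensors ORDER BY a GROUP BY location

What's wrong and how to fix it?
Bug: GROUP BY must precede ORDER BY

Fix: Move ORDER BY to the end, after GROUP BY

Corrected query:
SELECT location, AVG(reading) AS a FROM sensors GROUP BY location ORDER BY a

Result:
location    | a    
------------+------
Roof        | 18.45
Basement    | 69.4 
Lab-B       | 72.3 
Server-Room | 86.4 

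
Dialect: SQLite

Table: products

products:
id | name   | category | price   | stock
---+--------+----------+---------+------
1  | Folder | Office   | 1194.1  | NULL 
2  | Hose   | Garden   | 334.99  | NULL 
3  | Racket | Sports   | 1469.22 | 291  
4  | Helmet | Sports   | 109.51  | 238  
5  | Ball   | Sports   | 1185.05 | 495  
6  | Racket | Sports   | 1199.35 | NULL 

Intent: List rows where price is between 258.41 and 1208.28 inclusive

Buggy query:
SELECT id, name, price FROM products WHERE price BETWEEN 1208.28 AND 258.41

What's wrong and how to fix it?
Bug: BETWEEN expects the lower bound first; with 1208.28 AND 258.41 the range is empty

Fix: Write BETWEEN 258.41 AND 1208.28

Corrected query:
SELECT id, name, price FROM products WHERE price BETWEEN 258.41 AND 1208.28

Result:
id | name   | price  
---+--------+--------
1  | Folder | 1194.1 
2  | Hose   | 334.99 
5  | Ball   | 1185.05
6  | Racket | 1199.35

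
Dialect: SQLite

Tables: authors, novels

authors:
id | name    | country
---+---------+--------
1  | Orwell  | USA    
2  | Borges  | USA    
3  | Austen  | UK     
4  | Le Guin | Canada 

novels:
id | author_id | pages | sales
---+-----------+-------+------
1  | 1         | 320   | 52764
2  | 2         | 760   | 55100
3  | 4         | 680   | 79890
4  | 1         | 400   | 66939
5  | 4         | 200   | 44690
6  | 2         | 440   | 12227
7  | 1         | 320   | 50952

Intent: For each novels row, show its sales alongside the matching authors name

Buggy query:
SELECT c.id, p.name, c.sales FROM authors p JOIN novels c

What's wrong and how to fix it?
Bug: Missing join condition: each novels row is matched to all authors rows instead of just its own

Fix: Specify the join condition linking the foreign key to the parent id

Corrected query:
SELECT c.id, p.name, c.sales FROM authors p JOIN novels c ON c.author_id = p.id

Result:
id | name    | sales
---+---------+------
1  | Orwell  | 52764
2  | Borges  | 55100
3  | Le Guin | 79890
4  | Orwell  | 66939
5  | Le Guin | 44690
6  | Borges  | 12227
7  | Orwell  | 50952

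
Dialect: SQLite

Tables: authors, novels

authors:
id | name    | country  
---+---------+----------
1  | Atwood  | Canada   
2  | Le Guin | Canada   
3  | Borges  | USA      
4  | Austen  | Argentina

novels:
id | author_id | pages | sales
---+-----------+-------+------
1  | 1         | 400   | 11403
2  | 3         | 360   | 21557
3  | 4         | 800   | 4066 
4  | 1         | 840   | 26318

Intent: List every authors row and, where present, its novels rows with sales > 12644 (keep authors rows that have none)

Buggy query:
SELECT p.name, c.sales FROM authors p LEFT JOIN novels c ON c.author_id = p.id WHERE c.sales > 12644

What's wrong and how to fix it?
Bug: A WHERE condition on the right-hand table after LEFT JOIN drops unmatched parents

Fix: Put 'c.sales > 12644' in the JOIN's ON clause instead of WHERE

Corrected query:
SELECT p.name, c.sales FROM authors p LEFT JOIN novels c ON c.author_id = p.id AND c.sales > 12644

Result:
name    | sales
--------+------
Atwood  | 26318
Le Guin | NULL 
Borges  | 21557
Austen  | NULL 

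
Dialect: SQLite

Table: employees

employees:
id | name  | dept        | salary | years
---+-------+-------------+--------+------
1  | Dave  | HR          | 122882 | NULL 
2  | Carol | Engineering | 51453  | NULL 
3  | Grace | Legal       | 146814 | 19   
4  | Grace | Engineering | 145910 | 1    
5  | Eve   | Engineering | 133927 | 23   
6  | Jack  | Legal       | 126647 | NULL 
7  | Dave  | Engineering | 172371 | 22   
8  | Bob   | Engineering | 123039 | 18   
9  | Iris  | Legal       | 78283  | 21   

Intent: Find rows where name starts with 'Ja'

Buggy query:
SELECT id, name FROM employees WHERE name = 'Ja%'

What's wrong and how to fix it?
Bug: Wildcards only work with LIKE; '=' treats '%' as a literal character

Fix: Replace '=' with LIKE so 'Ja%' is treated as a pattern

Corrected query:
SELECT id, name FROM employees WHERE name LIKE 'Ja%'

Result:
id | name
---+-----
6  | Jack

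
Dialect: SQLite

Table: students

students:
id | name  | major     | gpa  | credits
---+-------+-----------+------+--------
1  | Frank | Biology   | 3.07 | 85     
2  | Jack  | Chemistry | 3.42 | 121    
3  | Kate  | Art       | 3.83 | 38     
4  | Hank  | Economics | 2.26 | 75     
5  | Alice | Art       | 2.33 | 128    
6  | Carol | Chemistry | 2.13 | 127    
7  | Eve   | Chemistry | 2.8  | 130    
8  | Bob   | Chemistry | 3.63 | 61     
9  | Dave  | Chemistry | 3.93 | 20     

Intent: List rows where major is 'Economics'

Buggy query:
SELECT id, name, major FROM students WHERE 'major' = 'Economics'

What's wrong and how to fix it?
Bug: Single quotes denote string literals in SQL; the column name is being compared as a constant string

Fix: Remove the quotes around the column name (or use double quotes for an identifier)

Corrected query:
SELECT id, name, major FROM students WHERE major = 'Economics'

Result:
id | name | major    
---+------+----------
4  | Hank | Economics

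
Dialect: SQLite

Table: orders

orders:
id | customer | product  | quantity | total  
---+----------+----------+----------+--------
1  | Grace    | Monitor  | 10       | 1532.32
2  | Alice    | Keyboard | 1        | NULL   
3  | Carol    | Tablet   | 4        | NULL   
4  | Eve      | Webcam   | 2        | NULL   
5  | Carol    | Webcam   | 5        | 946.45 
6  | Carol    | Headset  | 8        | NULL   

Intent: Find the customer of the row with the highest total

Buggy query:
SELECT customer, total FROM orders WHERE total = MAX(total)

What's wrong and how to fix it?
Bug: MAX(total) is an aggregate and cannot be used directly in WHERE

Fix: Use a subquery: WHERE total = (SELECT MAX(total) FROM orders)

Corrected query:
SELECT customer, total FROM orders WHERE total = (SELECT MAX(total) FROM orders)

Result:
customer | total  
---------+--------
Grace    | 1532.32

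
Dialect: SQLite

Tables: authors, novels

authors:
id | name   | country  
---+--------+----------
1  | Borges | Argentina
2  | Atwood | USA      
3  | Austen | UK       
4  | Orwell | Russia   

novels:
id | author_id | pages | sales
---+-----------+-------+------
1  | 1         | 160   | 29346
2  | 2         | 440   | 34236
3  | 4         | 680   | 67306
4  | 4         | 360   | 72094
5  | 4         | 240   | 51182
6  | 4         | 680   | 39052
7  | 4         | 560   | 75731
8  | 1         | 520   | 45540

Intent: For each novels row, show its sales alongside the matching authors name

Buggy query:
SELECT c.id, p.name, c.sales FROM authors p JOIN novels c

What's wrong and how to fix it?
Bug: Missing join condition: each novels row is matched to all authors rows instead of just its own

Fix: Add ON c.author_id = p.id to the JOIN

Corrected query:
SELECT c.id, p.name, c.sales FROM authors p JOIN novels c ON c.author_id = p.id

Result:
id | name   | sales
---+--------+------
1  | Borges | 29346
2  | Atwood | 34236
3  | Orwell | 67306
4  | Orwell | 72094
5  | Orwell | 51182
6  | Orwell | 39052
7  | Orwell | 75731
8  | Borges | 45540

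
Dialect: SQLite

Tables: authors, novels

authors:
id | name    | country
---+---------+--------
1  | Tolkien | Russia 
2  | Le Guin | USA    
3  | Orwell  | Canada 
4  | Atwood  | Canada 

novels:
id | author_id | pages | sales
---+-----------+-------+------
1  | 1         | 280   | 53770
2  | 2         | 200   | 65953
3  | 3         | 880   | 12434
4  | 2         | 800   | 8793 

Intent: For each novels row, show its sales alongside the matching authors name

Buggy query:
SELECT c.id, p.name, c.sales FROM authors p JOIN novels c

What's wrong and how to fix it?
Bug: JOIN with no ON clause produces a cartesian product; every novels row pairs with every authors row

Fix: Add ON c.author_id = p.id to the JOIN

Corrected query:
SELECT c.id, p.name, c.sales FROM authors p JOIN novels c ON c.author_id = p.id

Result:
id | name    | sales
---+---------+------
1  | Tolkien | 53770
2  | Le Guin | 65953
3  | Orwell  | 12434
4  | Le Guin | 8793 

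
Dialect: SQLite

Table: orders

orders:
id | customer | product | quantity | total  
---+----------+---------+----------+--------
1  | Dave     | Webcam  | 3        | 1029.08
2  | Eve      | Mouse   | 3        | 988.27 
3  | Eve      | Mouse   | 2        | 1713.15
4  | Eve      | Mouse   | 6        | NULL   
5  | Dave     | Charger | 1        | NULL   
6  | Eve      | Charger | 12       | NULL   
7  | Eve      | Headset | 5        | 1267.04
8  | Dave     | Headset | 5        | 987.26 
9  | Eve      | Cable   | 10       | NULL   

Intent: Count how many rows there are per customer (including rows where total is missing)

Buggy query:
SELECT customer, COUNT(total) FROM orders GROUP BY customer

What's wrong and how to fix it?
Bug: COUNT(total) skips NULLs, so groups with missing total are undercounted

Fix: Use COUNT(*) to count all rows regardless of NULL

Corrected query:
SELECT customer, COUNT(*) FROM orders GROUP BY customer

Result:
customer | COUNT(*)
---------+---------
Dave     | 3       
Eve      | 6       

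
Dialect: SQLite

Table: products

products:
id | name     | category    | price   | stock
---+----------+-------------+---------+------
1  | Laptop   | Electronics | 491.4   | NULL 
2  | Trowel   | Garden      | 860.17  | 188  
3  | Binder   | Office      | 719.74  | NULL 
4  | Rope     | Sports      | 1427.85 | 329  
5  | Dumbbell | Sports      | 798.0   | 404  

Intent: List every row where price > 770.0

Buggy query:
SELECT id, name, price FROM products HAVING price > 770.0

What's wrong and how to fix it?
Bug: HAVING filters the output of aggregation, but this query has no GROUP BY and no aggregate functions, so SQLite rejects it (HAVING clause on a non-aggregate query); the condition here is per row

Fix: Replace HAVING with WHERE since the condition applies to individual rows

Corrected query:
SELECT id, name, price FROM products WHERE price > 770.0

Result:
id | name     | price  
---+----------+--------
2  | Trowel   | 860.17 
4  | Rope     | 1427.85
5  | Dumbbell | 798    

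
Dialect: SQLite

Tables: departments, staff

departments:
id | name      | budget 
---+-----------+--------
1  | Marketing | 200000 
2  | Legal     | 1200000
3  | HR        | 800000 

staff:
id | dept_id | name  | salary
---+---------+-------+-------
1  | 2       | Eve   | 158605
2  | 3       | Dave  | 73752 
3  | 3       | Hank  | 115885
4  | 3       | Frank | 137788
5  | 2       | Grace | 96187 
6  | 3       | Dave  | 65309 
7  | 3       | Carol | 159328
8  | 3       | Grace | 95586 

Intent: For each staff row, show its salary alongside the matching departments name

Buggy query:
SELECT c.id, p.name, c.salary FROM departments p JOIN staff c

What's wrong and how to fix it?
Bug: JOIN with no ON clause produces a cartesian product; every staff row pairs with every departments row

Fix: Add ON c.dept_id = p.id to the JOIN

Corrected query:
SELECT c.id, p.name, c.salary FROM departments p JOIN staff c ON c.dept_id = p.id

Result:
id | name  | salary
---+-------+-------
1  | Legal | 158605
2  | HR    | 73752 
3  | HR    | 115885
4  | HR    | 137788
5  | Legal | 96187 
6  | HR    | 65309 
7  | HR    | 159328
8  | HR    | 95586 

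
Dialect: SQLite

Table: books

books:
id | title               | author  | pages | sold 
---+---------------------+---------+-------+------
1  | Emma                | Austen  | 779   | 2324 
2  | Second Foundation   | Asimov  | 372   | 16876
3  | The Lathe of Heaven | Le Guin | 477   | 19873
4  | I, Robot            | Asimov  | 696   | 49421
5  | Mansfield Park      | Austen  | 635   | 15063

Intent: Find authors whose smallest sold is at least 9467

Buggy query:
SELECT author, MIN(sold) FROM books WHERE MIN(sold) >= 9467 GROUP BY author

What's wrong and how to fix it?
Bug: MIN() in WHERE is a misuse of aggregate

Fix: Replace WHERE with HAVING after the GROUP BY

Corrected query:
SELECT author, MIN(sold) FROM books GROUP BY author HAVING MIN(sold) >= 9467

Result:
author  | MIN(sold)
--------+----------
Asimov  | 16876    
Le Guin | 19873    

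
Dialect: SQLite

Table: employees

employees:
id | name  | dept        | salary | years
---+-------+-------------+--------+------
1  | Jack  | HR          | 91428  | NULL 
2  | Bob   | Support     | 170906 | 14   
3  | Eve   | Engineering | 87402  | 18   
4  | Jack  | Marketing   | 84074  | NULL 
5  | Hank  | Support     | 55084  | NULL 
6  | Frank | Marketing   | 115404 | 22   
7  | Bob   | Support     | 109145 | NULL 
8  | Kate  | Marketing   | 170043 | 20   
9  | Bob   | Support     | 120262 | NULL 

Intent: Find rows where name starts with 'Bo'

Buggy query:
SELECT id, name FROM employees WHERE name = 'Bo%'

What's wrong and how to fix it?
Bug: '=' compares the literal string including the % character; pattern matching needs LIKE

Fix: Use LIKE for wildcard pattern matching

Corrected query:
SELECT id, name FROM employees WHERE name LIKE 'Bo%'

Result:
id | name
---+-----
2  | Bob 
7  | Bob 
9  | Bob 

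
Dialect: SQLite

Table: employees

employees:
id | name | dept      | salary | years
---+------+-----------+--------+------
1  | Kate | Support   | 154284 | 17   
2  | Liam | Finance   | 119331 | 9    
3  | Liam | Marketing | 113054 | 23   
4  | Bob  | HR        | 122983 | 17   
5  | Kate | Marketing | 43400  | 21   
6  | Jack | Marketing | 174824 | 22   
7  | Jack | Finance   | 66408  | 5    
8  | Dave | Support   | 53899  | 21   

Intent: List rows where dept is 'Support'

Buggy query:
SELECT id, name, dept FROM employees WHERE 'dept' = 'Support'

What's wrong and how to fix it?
Bug: Single quotes denote string literals in SQL; the column name is being compared as a constant string

Fix: Reference the column as dept without single quotes

Corrected query:
SELECT id, name, dept FROM employees WHERE dept = 'Support'

Result:
id | name | dept   
---+------+--------
1  | Kate | Support
8  | Dave | Support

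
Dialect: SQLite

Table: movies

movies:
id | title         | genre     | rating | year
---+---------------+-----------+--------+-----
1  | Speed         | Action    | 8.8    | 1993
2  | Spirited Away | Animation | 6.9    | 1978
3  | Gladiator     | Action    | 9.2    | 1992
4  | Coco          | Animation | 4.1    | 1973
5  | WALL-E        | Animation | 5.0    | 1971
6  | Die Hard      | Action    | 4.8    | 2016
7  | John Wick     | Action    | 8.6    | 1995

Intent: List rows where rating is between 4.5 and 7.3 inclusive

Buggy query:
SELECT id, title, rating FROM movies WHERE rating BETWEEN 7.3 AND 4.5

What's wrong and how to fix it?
Bug: BETWEEN expects the lower bound first; with 7.3 AND 4.5 the range is empty

Fix: Swap the bounds so the smaller value comes first

Corrected query:
SELECT id, title, rating FROM movies WHERE rating BETWEEN 4.5 AND 7.3

Result:
id | title         | rating
---+---------------+-------
2  | Spirited Away | 6.9   
5  | WALL-E        | 5     
6  | Die Hard      | 4.8   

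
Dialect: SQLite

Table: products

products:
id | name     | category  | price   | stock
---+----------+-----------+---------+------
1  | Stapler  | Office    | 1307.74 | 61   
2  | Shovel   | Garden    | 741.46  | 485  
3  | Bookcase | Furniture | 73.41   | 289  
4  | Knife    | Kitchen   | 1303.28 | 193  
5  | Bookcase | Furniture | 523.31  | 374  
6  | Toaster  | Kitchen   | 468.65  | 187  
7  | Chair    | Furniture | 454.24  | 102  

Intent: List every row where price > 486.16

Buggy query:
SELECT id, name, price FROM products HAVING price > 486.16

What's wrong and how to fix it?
Bug: This is a non-aggregate query (no GROUP BY, no aggregates), so in SQLite the HAVING clause is invalid here; a row-level condition belongs in WHERE

Fix: Use WHERE for row-level filtering

Corrected query:
SELECT id, name, price FROM products WHERE price > 486.16

Result:
id | name     | price  
---+----------+--------
1  | Stapler  | 1307.74
2  | Shovel   | 741.46 
4  | Knife    | 1303.28
5  | Bookcase | 523.31 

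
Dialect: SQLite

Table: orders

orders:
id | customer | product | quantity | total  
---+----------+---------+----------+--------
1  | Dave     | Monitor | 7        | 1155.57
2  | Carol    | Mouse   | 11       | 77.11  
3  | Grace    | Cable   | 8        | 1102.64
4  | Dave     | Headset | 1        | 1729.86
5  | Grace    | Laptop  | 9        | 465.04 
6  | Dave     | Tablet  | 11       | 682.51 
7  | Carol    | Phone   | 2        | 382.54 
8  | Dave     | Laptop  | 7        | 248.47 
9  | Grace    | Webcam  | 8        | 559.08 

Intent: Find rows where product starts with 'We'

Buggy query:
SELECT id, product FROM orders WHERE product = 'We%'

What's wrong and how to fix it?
Bug: '=' compares the literal string including the % character; pattern matching needs LIKE

Fix: Use LIKE for wildcard pattern matching

Corrected query:
SELECT id, product FROM orders WHERE product LIKE 'We%'

Result:
id | product
---+--------
9  | Webcam 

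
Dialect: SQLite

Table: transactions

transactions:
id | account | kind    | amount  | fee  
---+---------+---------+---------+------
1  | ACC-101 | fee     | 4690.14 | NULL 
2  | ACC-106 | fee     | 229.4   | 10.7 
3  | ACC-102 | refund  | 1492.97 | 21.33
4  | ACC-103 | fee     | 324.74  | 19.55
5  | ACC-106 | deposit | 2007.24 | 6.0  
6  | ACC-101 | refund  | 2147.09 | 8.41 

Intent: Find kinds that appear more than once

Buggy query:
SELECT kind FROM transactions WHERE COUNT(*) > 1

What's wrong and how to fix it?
Bug: WHERE can't reference COUNT(*); aggregates are computed after WHERE

Fix: GROUP BY kind, then filter groups with HAVING COUNT(*) > 1

Corrected query:
SELECT kind FROM transactions GROUP BY kind HAVING COUNT(*) > 1

Result:
kind  
------
fee   
refund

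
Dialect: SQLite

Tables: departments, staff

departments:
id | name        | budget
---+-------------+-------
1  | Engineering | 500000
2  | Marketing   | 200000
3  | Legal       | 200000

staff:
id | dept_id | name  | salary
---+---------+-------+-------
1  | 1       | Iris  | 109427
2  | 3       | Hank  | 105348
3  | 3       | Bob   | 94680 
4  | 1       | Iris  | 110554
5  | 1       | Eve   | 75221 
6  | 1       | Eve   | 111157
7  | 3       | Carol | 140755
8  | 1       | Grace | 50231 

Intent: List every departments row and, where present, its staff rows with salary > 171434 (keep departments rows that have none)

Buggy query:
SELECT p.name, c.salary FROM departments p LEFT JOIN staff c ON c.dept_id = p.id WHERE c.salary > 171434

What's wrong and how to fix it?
Bug: A WHERE condition on the right-hand table after LEFT JOIN drops unmatched parents

Fix: Move the right-table condition into the ON clause so unmatched parents are kept

Corrected query:
SELECT p.name, c.salary FROM departments p LEFT JOIN staff c ON c.dept_id = p.id AND c.salary > 171434

Result:
name        | salary
------------+-------
Engineering | NULL  
Marketing   | NULL  
Legal       | NULL  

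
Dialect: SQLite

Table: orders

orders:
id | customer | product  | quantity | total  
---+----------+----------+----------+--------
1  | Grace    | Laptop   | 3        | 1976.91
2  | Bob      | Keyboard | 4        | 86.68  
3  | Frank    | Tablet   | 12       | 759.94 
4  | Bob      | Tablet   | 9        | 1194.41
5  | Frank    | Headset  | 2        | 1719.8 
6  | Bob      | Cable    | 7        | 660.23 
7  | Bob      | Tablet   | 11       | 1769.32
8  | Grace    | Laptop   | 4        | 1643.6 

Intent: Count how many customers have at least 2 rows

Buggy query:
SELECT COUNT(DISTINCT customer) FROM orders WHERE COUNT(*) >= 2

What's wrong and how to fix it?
Bug: WHERE filters individual rows, not groups, so a group-level COUNT is invalid there

Fix: Use a subquery that GROUPs and filters with HAVING, then count its rows

Corrected query:
SELECT COUNT(*) FROM (SELECT customer FROM orders GROUP BY customer HAVING COUNT(*) >= 2)

Result:
COUNT(*)
--------
3       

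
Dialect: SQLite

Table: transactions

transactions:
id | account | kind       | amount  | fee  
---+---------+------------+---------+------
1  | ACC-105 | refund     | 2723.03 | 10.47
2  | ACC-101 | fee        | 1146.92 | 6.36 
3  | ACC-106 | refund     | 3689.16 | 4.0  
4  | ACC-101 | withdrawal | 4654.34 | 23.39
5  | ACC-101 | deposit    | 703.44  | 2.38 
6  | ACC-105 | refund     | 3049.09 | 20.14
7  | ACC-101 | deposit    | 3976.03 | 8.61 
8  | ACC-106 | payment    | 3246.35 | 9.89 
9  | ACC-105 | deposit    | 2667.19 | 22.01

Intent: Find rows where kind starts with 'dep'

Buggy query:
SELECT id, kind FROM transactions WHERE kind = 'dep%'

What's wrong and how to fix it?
Bug: Wildcards only work with LIKE; '=' treats '%' as a literal character

Fix: Replace '=' with LIKE so 'dep%' is treated as a pattern

Corrected query:
SELECT id, kind FROM transactions WHERE kind LIKE 'dep%'

Result:
id | kind   
---+--------
5  | deposit
7  | deposit
9  | deposit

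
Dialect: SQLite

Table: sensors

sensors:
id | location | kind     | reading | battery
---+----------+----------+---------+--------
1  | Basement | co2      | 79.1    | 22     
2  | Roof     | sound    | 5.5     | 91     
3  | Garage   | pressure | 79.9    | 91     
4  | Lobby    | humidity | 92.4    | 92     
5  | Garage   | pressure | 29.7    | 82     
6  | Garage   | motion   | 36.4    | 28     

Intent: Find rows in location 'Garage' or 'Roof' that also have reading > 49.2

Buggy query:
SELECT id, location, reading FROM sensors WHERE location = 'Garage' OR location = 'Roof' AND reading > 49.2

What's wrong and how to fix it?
Bug: Without parentheses, AND is evaluated before OR, so the reading filter only applies to the 'Roof' branch

Fix: Add parentheses around the OR so the AND applies to both alternatives

Corrected query:
SELECT id, location, reading FROM sensors WHERE (location = 'Garage' OR location = 'Roof') AND reading > 49.2

Result:
id | location | reading
---+----------+--------
3  | Garage   | 79.9   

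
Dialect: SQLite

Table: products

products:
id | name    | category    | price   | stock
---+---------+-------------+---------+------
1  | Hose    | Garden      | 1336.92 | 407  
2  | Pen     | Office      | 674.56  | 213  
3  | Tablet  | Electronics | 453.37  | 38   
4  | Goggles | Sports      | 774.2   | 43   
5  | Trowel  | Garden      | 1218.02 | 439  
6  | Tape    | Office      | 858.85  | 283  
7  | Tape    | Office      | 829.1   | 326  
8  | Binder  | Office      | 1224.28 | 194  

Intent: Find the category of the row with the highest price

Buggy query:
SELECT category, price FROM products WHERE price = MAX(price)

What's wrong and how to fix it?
Bug: MAX(price) is an aggregate and cannot be used directly in WHERE

Fix: Use a subquery: WHERE price = (SELECT MAX(price) FROM products)

Corrected query:
SELECT category, price FROM products WHERE price = (SELECT MAX(price) FROM products)

Result:
category | price  
---------+--------
Garden   | 1336.92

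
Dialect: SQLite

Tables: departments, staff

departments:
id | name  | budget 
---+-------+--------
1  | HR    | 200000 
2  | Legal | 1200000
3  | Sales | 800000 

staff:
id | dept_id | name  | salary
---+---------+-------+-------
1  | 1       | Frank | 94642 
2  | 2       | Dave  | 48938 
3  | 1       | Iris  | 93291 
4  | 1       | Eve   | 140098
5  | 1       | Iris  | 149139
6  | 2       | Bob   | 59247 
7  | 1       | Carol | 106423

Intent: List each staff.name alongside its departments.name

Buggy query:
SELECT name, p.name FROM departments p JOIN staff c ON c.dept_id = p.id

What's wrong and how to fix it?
Bug: 'name' exists in both joined tables, so the database can't tell which one is meant

Fix: Qualify the column with its table alias (c.name)

Corrected query:
SELECT c.name, p.name FROM departments p JOIN staff c ON c.dept_id = p.id

Result:
name  | name 
------+------
Frank | HR   
Dave  | Legal
Iris  | HR   
Eve   | HR   
Iris  | HR   
Bob   | Legal
Carol | HR   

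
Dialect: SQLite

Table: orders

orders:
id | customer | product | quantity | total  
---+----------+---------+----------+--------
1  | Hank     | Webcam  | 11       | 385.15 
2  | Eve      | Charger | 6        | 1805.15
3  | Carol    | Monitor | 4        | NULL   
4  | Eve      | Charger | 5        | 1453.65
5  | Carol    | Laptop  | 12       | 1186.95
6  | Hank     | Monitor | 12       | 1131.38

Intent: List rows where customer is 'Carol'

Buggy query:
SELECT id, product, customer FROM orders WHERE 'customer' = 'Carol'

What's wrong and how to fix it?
Bug: 'customer' in single quotes is a string literal, not the column; the comparison is literal-vs-literal and never true

Fix: Remove the quotes around the column name (or use double quotes for an identifier)

Corrected query:
SELECT id, product, customer FROM orders WHERE customer = 'Carol'

Result:
id | product | customer
---+---------+---------
3  | Monitor | Carol   
5  | Laptop  | Carol   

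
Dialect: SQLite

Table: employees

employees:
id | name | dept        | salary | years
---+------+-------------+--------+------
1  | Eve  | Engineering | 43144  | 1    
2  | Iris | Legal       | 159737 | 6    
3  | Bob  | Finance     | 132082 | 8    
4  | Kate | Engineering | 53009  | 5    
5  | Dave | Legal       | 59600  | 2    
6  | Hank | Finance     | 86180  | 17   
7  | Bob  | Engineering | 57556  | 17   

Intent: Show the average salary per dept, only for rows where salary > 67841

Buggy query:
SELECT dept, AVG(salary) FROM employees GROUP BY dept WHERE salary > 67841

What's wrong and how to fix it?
Bug: WHERE cannot follow GROUP BY

Fix: Move the WHERE clause before GROUP BY

Corrected query:
SELECT dept, AVG(salary) FROM employees WHERE salary > 67841 GROUP BY dept

Result:
dept    | AVG(salary)
--------+------------
Finance | 109131     
Legal   | 159737     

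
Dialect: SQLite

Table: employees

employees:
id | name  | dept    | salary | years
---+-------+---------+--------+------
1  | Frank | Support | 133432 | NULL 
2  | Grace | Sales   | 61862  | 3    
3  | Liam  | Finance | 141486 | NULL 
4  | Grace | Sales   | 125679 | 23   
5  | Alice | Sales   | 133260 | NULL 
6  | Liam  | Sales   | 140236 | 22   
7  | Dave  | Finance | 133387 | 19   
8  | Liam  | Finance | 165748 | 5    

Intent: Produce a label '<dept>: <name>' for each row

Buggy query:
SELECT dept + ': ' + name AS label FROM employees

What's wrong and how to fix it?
Bug: '+' is numeric addition; on text columns SQLite converts them to 0 instead of concatenating

Fix: Replace + with || to concatenate text

Corrected query:
SELECT dept || ': ' || name AS label FROM employees

Result:
label         
--------------
Support: Frank
Sales: Grace  
Finance: Liam 
Sales: Grace  
Sales: Alice  
Sales: Liam   
Finance: Dave 
Finance: Liam 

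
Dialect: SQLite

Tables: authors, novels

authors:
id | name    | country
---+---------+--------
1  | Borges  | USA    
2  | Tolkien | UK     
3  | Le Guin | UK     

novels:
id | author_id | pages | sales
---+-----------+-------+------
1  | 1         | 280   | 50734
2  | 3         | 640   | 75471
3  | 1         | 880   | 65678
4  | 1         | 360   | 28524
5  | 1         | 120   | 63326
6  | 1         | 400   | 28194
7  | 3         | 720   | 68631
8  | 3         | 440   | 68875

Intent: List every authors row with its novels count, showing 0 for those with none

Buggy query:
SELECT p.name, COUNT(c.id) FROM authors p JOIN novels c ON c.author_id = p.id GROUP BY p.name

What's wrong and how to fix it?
Bug: INNER JOIN drops authors rows that have no matching novels rows

Fix: Use LEFT JOIN so parents without children still appear (COUNT(c.id) gives 0)

Corrected query:
SELECT p.name, COUNT(c.id) FROM authors p LEFT JOIN novels c ON c.author_id = p.id GROUP BY p.name

Result:
name    | COUNT(c.id)
--------+------------
Borges  | 5          
Le Guin | 3          
Tolkien | 0          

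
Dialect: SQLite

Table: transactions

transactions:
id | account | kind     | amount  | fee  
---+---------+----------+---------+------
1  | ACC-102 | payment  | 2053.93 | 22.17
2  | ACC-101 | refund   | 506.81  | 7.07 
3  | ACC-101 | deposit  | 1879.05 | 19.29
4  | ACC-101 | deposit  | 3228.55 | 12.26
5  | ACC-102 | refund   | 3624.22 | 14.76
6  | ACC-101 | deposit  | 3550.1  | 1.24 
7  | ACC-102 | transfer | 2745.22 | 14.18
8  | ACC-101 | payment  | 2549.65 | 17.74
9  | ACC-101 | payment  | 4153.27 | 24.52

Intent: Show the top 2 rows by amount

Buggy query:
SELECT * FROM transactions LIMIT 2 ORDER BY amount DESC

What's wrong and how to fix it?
Bug: ORDER BY cannot follow LIMIT; LIMIT is the final clause

Fix: Swap the clauses: ORDER BY first, then LIMIT

Corrected query:
SELECT * FROM transactions ORDER BY amount DESC LIMIT 2

Result:
id | account | kind    | amount  | fee  
---+---------+---------+---------+------
9  | ACC-101 | payment | 4153.27 | 24.52
5  | ACC-102 | refund  | 3624.22 | 14.76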